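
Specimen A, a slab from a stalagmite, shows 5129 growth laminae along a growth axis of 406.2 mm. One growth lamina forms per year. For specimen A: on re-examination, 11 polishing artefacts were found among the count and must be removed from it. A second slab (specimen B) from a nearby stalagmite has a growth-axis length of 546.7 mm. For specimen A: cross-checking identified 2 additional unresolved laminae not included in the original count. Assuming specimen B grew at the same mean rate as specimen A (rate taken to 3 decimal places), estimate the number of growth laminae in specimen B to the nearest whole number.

6920 growth laminae

Specimen A: adjusted count: 5129 − 11 + 2 = 5120 growth laminae.
A: Extension rate ≈ 406.2 / 5120 = 0.079 mm per year.
For B, 546.7 / 0.079 = 6920.25 years ≈ 6920 growth laminae.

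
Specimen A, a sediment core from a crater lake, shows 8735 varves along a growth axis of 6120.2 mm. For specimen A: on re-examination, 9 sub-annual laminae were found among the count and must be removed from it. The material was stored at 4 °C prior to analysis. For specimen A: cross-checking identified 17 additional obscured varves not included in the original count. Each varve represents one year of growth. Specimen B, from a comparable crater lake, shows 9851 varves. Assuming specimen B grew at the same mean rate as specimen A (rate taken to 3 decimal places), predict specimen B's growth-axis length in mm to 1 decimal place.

Specimen A: true varve count = 8735 − 9 + 17 = 8743.
A: Extension rate ≈ 6120.2 / 8743 = 0.700 mm/year.
Length of B = 0.700 × 9851 = 6895.7 mm.

6895.7 mm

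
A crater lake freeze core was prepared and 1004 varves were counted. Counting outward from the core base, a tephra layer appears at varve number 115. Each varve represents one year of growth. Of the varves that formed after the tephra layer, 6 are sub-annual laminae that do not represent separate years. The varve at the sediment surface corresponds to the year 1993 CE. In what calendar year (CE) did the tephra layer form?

1110 CE

1004 − 115 = 889 varves lie beyond the tephra layer toward the sediment surface.
Excluding 6 false varves: 889 − 6 = 883.
1993 − 883 = 1110 CE.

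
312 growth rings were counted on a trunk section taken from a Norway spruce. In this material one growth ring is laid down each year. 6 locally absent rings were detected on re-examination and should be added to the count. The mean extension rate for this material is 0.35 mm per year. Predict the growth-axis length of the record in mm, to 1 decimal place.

True growth ring count = 312 + 6 = 318.
Predicted length = 0.35 mm/year × 318 years = 111.3 mm.

111.3 mm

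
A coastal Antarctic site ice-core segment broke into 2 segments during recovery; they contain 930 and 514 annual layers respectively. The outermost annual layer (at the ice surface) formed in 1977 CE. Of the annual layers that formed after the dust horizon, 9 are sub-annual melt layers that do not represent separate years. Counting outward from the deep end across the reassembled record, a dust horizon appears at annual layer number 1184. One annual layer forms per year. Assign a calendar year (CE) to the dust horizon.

Total annual layers = 930 + 514 = 1444.
1444 − 1184 = 260 annual layers lie beyond the dust horizon toward the ice surface.
Removing the 9 false annual layers leaves 260 − 9 = 251 true annual layers beyond the dust horizon.
The annual layer at the ice surface is 1977 CE, so the dust horizon dates to 1977 − 251 = 1726 CE.

1726 CE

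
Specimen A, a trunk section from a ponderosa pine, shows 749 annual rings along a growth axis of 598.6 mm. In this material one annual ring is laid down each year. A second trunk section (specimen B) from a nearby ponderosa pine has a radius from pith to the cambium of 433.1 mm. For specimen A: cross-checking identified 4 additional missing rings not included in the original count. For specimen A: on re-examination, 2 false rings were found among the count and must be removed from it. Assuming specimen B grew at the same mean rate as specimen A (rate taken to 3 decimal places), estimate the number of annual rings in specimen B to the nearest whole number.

543 annual rings

Specimen A: correcting the raw count gives 749 − 2 + 4 = 751 true annual rings.
A: Extension rate ≈ 598.6 / 751 = 0.797 mm/yr.
For B, 433.1 / 0.797 = 543.41 years ≈ 543 annual rings.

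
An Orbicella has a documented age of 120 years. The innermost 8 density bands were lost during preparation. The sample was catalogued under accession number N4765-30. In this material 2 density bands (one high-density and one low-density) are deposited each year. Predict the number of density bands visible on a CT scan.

With 2 density bands per year, 120 years would produce 120 × 2 = 240 density bands.
Subtracting the 8 density bands not captured gives 240 − 8 = 232 density bands in the record.

232 density bands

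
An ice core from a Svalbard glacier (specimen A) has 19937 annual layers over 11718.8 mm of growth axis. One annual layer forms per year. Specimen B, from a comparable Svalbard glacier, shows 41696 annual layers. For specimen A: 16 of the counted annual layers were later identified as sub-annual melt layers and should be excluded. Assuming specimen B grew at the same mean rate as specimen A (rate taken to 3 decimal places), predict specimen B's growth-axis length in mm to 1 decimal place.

Specimen A: correcting the raw count gives 19937 − 16 = 19921 true annual layers.
A: Extension rate ≈ 11718.8 / 19921 = 0.588 mm/year.
For B, 0.588 mm/year × 41696 years = 24517.2 mm.

24517.2 mm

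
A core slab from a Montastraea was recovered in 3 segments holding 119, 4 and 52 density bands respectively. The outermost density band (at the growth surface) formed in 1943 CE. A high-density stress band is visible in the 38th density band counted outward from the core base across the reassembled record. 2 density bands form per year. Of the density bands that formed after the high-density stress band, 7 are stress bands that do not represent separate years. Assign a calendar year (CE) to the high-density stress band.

Total density bands = 119 + 4 + 52 = 175.
175 − 38 = 137 density bands lie beyond the high-density stress band toward the growth surface.
137 − 7 false = 130 true density bands after the high-density stress band.
Dividing by 2 density bands per year: 130 / 2 = 65 years.
1943 − 65 = 1878 CE.

1878 CE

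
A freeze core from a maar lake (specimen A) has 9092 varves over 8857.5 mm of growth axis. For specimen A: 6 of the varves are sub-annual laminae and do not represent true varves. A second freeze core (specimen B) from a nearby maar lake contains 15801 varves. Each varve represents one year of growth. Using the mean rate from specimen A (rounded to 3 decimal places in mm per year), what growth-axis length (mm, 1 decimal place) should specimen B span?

Specimen A: after corrections the count is 9092 − 6 = 9086 varves.
A: Mean rate = 8857.5 mm / 9086 years ≈ 0.975 mm/yr.
Length of B = 0.975 × 15801 = 15406.0 mm.

15406.0 mm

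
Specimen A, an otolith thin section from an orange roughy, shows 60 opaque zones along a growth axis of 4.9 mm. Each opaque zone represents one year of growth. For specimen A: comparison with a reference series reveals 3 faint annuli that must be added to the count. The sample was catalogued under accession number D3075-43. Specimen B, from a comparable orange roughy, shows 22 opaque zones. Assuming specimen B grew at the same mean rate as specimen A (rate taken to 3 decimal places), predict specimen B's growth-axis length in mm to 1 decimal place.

Specimen A: true opaque zone count = 60 + 3 = 63.
A: 4.9 mm over 63 years gives 4.9 / 63 ≈ 0.078 mm/yr.
For B, 0.078 mm/year × 22 years = 1.7 mm.

1.7 mm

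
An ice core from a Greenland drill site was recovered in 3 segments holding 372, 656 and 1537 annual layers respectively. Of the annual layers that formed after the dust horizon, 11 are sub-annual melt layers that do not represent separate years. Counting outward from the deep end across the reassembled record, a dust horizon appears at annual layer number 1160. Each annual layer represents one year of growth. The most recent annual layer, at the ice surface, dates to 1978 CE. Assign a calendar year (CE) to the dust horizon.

584 CE

Total annual layers = 372 + 656 + 1537 = 2565.
Between annual layer 1160 and the ice surface there are 2565 − 1160 = 1405 annual layers.
Removing the 11 false annual layers leaves 1405 − 11 = 1394 true annual layers beyond the dust horizon.
1978 − 1394 = 584 CE.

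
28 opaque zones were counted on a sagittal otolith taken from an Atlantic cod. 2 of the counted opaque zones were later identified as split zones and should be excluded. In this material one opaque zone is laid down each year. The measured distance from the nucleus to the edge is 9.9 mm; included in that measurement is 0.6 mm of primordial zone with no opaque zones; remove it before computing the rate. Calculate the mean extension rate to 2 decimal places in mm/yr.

0.36 mm/yr

Correcting the raw count gives 28 − 2 = 26 true opaque zones.
The growth record spans 9.9 − 0.6 = 9.3 mm.
9.3 mm over 26 years gives 9.3 / 26 ≈ 0.36 mm/yr.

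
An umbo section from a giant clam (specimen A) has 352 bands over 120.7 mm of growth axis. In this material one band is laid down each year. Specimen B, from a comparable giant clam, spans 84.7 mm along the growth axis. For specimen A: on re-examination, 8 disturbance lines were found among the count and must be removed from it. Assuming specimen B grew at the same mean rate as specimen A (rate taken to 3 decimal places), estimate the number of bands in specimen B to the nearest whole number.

Specimen A: true band count = 352 − 8 = 344.
A: Mean rate = 120.7 mm / 344 years ≈ 0.351 mm/yr.
For B, 84.7 / 0.351 = 241.31 years ≈ 241 bands.

241 bands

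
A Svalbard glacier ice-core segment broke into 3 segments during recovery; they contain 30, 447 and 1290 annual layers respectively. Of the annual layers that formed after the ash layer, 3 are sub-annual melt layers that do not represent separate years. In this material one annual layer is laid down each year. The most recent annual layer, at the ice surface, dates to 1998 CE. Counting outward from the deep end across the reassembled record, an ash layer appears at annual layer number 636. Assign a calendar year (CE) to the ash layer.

Total annual layers = 30 + 447 + 1290 = 1767.
1767 − 636 = 1131 annual layers lie beyond the ash layer toward the ice surface.
Removing the 3 false annual layers leaves 1131 − 3 = 1128 true annual layers beyond the ash layer.
1998 − 1128 = 870 CE.

870 CE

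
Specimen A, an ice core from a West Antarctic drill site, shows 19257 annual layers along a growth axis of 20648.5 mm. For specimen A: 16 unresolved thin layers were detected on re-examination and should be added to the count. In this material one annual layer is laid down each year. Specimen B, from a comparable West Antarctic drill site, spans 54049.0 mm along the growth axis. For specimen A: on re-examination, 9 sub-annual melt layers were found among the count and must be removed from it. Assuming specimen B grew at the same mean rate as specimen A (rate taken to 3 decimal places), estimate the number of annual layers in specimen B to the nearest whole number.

50419 annual layers

Specimen A: after corrections the count is 19257 − 9 + 16 = 19264 annual layers.
A: Extension rate ≈ 20648.5 / 19264 = 1.072 mm/yr.
B spans 54049.0 / 1.072 = 50418.84 years ≈ 50419 annual layers.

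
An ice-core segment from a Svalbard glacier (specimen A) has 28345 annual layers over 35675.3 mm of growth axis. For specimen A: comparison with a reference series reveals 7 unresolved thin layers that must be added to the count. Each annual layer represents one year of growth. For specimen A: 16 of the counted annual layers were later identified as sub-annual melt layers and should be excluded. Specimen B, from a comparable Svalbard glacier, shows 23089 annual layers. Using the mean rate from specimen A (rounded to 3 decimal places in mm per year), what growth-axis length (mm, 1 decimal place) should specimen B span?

Specimen A: adjusted count: 28345 − 16 + 7 = 28336 annual layers.
A: Mean rate = 35675.3 mm / 28336 years ≈ 1.259 mm/year.
B's length ≈ 1.259 × 23089 = 29069.1 mm.

29069.1 mm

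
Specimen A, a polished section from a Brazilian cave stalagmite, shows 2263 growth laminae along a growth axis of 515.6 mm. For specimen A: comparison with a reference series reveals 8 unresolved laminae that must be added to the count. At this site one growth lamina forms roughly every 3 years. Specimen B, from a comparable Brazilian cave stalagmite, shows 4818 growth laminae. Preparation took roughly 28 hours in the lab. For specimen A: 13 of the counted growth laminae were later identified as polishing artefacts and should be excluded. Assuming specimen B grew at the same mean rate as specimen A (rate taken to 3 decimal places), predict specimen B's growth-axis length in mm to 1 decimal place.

1098.5 mm

Specimen A: after corrections the count is 2263 − 13 + 8 = 2258 growth laminae.
Specimen A: at 3 years per growth lamina, 2258 × 3 = 6774 years.
A: Mean rate = 515.6 mm / 6774 years ≈ 0.076 mm per year.
Specimen B: multiplying by 3 years per growth lamina: 4818 × 3 = 14454 years. B's length ≈ 0.076 × 14454 = 1098.5 mm.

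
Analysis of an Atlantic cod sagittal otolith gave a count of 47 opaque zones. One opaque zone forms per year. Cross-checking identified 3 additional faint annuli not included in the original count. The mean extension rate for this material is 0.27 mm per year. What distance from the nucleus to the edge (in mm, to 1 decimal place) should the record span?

13.5 mm

True opaque zone count = 47 + 3 = 50.
Predicted length = 0.27 mm/year × 50 years = 13.5 mm.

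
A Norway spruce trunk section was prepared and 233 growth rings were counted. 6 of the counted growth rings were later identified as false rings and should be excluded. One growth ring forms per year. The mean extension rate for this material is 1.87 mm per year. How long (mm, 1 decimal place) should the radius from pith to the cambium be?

424.5 mm

Adjusted count: 233 − 6 = 227 growth rings.
Length ≈ 1.87 × 227 = 424.5 mm.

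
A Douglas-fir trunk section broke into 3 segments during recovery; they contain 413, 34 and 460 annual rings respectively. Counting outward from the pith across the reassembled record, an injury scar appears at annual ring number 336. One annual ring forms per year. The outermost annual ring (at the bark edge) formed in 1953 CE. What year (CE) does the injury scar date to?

1382 CE

Total annual rings = 413 + 34 + 460 = 907.
907 − 336 = 571 annual rings lie beyond the injury scar toward the bark edge.
1953 − 571 = 1382 CE.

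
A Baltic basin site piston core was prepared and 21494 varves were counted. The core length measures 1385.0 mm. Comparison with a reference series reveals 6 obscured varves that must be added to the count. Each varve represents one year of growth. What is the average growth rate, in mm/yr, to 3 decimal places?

True varve count = 21494 + 6 = 21500.
Mean rate = 1385.0 mm / 21500 years ≈ 0.064 mm/yr.

0.064 mm/yr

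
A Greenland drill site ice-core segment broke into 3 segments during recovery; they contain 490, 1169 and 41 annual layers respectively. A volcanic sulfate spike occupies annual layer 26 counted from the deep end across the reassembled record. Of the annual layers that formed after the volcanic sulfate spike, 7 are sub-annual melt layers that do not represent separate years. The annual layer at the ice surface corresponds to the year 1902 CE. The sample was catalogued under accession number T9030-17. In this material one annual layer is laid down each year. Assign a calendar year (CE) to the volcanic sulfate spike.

Total annual layers = 490 + 1169 + 41 = 1700.
Between annual layer 26 and the ice surface there are 1700 − 26 = 1674 annual layers.
Removing the 7 false annual layers leaves 1674 − 7 = 1667 true annual layers beyond the volcanic sulfate spike.
1902 − 1667 = 235 CE.

235 CE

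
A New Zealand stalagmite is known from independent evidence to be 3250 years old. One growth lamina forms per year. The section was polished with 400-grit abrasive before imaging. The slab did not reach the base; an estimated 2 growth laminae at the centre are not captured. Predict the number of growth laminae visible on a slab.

Expected growth laminae over 3250 years: 3250.
3250 − 2 missed = 3248 growth laminae expected in the prepared section.

3248 growth laminae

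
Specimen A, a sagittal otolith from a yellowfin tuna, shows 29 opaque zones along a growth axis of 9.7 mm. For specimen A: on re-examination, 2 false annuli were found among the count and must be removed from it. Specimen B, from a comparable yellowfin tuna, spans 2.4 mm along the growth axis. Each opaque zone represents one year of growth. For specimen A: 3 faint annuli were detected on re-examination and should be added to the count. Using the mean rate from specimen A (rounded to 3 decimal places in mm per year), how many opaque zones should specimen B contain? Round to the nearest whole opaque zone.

7 opaque zones

Specimen A: true opaque zone count = 29 − 2 + 3 = 30.
A: Mean rate = 9.7 mm / 30 years ≈ 0.323 mm per year.
B spans 2.4 / 0.323 = 7.43 years ≈ 7 opaque zones.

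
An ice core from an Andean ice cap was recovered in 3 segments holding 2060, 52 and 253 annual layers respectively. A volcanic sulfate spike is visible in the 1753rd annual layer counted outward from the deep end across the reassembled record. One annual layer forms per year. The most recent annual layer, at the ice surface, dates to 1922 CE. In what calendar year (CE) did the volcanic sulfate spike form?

Total annual layers = 2060 + 52 + 253 = 2365.
Between annual layer 1753 and the ice surface there are 2365 − 1753 = 612 annual layers.
1922 − 612 = 1310 CE.

1310 CE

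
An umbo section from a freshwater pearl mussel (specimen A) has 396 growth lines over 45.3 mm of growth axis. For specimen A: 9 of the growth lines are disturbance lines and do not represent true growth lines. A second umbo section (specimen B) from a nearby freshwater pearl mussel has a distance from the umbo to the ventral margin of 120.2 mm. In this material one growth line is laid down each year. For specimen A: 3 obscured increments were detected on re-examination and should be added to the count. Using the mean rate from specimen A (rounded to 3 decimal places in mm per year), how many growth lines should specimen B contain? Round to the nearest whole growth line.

Specimen A: true growth line count = 396 − 9 + 3 = 390.
A: 45.3 mm over 390 years gives 45.3 / 390 ≈ 0.116 mm per year.
Specimen B: 120.2 mm / 0.116 mm per year = 1036.21 years ≈ 1036 growth lines.

1036 growth lines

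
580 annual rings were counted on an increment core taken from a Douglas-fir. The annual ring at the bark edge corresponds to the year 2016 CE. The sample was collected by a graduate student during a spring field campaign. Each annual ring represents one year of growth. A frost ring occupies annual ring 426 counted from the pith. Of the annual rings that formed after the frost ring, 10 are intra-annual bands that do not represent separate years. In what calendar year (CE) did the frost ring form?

580 − 426 = 154 annual rings lie beyond the frost ring toward the bark edge.
Removing the 10 false annual rings leaves 154 − 10 = 144 true annual rings beyond the frost ring.
2016 − 144 = 1872 CE.

1872 CE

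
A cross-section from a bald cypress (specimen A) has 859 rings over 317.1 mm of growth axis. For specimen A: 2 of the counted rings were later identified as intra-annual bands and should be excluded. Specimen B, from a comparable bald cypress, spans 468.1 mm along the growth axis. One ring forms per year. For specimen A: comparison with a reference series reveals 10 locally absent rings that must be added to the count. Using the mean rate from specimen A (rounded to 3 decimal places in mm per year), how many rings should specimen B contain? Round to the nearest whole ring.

1279 rings

Specimen A: adjusted count: 859 − 2 + 10 = 867 rings.
A: Mean rate = 317.1 mm / 867 years ≈ 0.366 mm per year.
B spans 468.1 / 0.366 = 1278.96 years ≈ 1279 rings.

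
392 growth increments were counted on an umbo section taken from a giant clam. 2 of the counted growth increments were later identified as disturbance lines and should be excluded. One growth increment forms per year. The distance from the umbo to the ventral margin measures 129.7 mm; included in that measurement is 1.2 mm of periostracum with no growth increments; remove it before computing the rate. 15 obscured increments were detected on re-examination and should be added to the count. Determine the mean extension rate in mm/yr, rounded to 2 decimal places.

0.32 mm/yr

True growth increment count = 392 − 2 + 15 = 405.
The growth record spans 129.7 − 1.2 = 128.5 mm.
128.5 mm over 405 years gives 128.5 / 405 ≈ 0.32 mm/yr.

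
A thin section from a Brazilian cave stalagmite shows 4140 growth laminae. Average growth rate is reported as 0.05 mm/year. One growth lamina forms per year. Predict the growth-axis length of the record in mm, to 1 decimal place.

207.0 mm

The record spans 4140 years at 0.05 mm per year.
4140 years at 0.05 mm/year gives 0.05 × 4140 = 207.0 mm.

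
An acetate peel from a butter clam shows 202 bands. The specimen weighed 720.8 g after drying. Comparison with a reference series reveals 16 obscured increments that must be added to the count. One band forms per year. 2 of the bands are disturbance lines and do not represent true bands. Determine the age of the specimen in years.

216 yr

Adjusted count: 202 − 2 + 16 = 216 bands.
One band per year makes the duration 216 years.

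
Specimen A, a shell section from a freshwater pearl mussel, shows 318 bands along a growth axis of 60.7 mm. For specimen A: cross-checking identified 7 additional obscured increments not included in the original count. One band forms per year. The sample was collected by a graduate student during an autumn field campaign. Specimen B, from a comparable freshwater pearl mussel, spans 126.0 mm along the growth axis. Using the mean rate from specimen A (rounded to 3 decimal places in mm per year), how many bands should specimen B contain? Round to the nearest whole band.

674 bands

Specimen A: correcting the raw count gives 318 + 7 = 325 true bands.
A: Extension rate ≈ 60.7 / 325 = 0.187 mm per year.
Specimen B: 126.0 mm / 0.187 mm per year = 673.80 years ≈ 674 bands.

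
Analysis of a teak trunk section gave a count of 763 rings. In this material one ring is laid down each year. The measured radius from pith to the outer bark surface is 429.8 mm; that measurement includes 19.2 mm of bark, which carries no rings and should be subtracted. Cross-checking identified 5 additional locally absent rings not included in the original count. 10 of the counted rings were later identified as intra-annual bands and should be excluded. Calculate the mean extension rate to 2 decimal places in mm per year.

Correcting the raw count gives 763 − 10 + 5 = 758 true rings.
Net length = 429.8 − 19.2 = 410.6 mm.
Mean rate = 410.6 mm / 758 years ≈ 0.54 mm per year.

0.54 mm per year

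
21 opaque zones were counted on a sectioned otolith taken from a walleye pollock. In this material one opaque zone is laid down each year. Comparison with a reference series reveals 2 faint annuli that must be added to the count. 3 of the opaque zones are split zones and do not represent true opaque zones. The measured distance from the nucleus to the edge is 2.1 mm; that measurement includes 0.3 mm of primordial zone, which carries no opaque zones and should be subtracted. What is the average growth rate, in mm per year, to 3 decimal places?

0.090 mm per year

True opaque zone count = 21 − 3 + 2 = 20.
Removing the 0.3 mm offcut leaves 2.1 − 0.3 = 1.8 mm.
Extension rate ≈ 1.8 / 20 = 0.090 mm per year.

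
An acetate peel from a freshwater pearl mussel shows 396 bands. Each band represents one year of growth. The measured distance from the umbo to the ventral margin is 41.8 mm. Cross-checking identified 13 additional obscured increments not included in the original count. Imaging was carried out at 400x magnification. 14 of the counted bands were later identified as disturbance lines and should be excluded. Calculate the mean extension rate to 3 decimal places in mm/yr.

0.106 mm/yr

Adjusted count: 396 − 14 + 13 = 395 bands.
Mean rate = 41.8 mm / 395 years ≈ 0.106 mm/yr.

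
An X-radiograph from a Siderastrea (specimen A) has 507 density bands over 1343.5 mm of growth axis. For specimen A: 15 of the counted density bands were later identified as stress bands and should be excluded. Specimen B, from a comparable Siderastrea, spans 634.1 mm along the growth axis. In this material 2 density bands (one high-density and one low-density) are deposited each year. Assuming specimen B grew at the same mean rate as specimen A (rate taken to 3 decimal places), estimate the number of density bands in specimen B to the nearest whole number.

Specimen A: adjusted count: 507 − 15 = 492 density bands.
Specimen A: dividing by 2 density bands per year: 492 / 2 = 246 years.
A: 1343.5 mm over 246 years gives 1343.5 / 246 ≈ 5.461 mm/yr.
For B, 634.1 / 5.461 = 116.11 years; at 2 density bands per year that is 116.11 × 2 ≈ 232 density bands.

232 density bands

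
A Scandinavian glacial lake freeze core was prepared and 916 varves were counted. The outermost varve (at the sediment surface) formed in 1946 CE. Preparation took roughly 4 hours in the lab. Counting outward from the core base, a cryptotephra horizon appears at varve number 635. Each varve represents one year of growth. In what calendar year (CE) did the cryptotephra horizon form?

1665 CE

The cryptotephra horizon sits at varve 635 from the core base, so 916 − 635 = 281 varves formed after it.
1946 − 281 = 1665 CE.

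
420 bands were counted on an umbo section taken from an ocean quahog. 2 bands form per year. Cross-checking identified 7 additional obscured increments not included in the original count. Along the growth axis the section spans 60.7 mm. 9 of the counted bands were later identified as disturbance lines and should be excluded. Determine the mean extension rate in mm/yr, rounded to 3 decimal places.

After corrections the count is 420 − 9 + 7 = 418 bands.
With 2 bands per year, 418 / 2 = 209 years.
60.7 mm over 209 years gives 60.7 / 209 ≈ 0.290 mm/yr.

0.290 mm/yr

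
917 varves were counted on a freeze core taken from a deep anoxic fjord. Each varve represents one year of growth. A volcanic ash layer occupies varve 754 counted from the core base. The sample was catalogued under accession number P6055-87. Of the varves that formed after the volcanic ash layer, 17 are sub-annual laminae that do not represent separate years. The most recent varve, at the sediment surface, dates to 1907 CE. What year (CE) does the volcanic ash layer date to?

1761 CE

Between varve 754 and the sediment surface there are 917 − 754 = 163 varves.
Excluding 17 false varves: 163 − 17 = 146.
The varve at the sediment surface is 1907 CE, so the volcanic ash layer dates to 1907 − 146 = 1761 CE.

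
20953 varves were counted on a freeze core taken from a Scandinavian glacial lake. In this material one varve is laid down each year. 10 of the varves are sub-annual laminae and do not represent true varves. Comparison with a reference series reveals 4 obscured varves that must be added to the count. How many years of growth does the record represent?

Correcting the raw count gives 20953 − 10 + 4 = 20947 true varves.
At one varve per year, that is 20947 years.

20947 years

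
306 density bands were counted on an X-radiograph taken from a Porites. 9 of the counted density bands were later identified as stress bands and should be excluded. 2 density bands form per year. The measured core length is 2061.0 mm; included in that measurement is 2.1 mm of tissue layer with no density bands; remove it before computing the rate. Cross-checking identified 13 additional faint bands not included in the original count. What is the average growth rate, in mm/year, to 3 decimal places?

After corrections the count is 306 − 9 + 13 = 310 density bands.
Dividing by 2 density bands per year: 310 / 2 = 155 years.
Net length = 2061.0 − 2.1 = 2058.9 mm.
2058.9 mm over 155 years gives 2058.9 / 155 ≈ 13.283 mm/year.

13.283 mm/year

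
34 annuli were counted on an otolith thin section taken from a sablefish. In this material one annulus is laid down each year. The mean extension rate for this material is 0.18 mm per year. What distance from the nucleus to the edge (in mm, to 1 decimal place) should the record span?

34 years of growth are recorded.
Length ≈ 0.18 × 34 = 6.1 mm.

6.1 mm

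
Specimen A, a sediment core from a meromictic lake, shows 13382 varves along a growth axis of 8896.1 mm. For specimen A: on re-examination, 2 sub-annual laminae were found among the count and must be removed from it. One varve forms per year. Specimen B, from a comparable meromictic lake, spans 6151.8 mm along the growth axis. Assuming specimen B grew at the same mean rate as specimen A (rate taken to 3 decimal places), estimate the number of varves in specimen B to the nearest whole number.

9251 varves

Specimen A: correcting the raw count gives 13382 − 2 = 13380 true varves.
A: Mean rate = 8896.1 mm / 13380 years ≈ 0.665 mm per year.
For B, 6151.8 / 0.665 = 9250.83 years ≈ 9251 varves.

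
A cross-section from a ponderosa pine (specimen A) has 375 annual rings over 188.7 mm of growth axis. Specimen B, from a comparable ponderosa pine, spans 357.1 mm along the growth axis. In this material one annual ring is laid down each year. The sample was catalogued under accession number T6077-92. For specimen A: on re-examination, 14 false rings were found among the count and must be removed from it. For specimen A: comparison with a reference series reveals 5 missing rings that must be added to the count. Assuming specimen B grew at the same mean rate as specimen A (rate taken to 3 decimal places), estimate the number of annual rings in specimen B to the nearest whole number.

692 annual rings

Specimen A: true annual ring count = 375 − 14 + 5 = 366.
A: Extension rate ≈ 188.7 / 366 = 0.516 mm/year.
B spans 357.1 / 0.516 = 692.05 years ≈ 692 annual rings.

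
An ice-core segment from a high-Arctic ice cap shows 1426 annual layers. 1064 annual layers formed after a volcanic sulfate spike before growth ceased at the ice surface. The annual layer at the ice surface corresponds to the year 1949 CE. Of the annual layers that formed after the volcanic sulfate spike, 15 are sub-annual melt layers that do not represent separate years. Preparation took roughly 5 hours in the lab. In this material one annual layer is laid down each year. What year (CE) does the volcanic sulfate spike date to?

900 CE

1064 annual layers formed after the volcanic sulfate spike.
Excluding 15 false annual layers: 1064 − 15 = 1049.
The annual layer at the ice surface is 1949 CE, so the volcanic sulfate spike dates to 1949 − 1049 = 900 CE.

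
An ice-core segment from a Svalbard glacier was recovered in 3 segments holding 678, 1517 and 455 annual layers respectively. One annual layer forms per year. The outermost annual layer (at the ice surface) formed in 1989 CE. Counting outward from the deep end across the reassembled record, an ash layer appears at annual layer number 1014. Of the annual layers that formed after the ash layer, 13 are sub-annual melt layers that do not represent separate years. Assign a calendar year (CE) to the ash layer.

Total annual layers = 678 + 1517 + 455 = 2650.
Between annual layer 1014 and the ice surface there are 2650 − 1014 = 1636 annual layers.
Excluding 13 false annual layers: 1636 − 13 = 1623.
1989 − 1623 = 366 CE.

366 CE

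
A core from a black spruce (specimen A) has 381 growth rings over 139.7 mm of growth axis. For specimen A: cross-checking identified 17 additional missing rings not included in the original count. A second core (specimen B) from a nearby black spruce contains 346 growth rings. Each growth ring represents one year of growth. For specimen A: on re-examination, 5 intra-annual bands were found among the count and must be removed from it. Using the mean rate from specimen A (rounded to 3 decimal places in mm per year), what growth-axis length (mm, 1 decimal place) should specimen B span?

122.8 mm

Specimen A: correcting the raw count gives 381 − 5 + 17 = 393 true growth rings.
A: Extension rate ≈ 139.7 / 393 = 0.355 mm/yr.
Length of B = 0.355 × 346 = 122.8 mm.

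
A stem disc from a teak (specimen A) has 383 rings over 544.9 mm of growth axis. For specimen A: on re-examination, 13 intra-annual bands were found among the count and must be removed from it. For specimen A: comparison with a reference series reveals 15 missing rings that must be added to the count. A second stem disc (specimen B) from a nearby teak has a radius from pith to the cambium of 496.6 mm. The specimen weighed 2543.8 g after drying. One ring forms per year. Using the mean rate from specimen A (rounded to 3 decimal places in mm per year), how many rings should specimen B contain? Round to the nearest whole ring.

351 rings

Specimen A: true ring count = 383 − 13 + 15 = 385.
A: Mean rate = 544.9 mm / 385 years ≈ 1.415 mm/year.
B spans 496.6 / 1.415 = 350.95 years ≈ 351 rings.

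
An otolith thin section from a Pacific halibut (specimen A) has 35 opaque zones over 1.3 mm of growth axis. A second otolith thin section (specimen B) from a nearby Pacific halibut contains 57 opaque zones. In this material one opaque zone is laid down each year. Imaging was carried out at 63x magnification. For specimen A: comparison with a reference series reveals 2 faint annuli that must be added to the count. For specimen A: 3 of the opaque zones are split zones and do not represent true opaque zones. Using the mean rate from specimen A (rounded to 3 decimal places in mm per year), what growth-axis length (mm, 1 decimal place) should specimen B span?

Specimen A: after corrections the count is 35 − 3 + 2 = 34 opaque zones.
A: Extension rate ≈ 1.3 / 34 = 0.038 mm/year.
Length of B = 0.038 × 57 = 2.2 mm.

2.2 mm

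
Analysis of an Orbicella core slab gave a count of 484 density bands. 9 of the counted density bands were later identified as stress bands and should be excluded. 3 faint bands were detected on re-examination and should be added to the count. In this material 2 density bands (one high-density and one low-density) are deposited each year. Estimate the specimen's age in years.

239 years

After corrections the count is 484 − 9 + 3 = 478 density bands.
Dividing by 2 density bands per year: 478 / 2 = 239 years.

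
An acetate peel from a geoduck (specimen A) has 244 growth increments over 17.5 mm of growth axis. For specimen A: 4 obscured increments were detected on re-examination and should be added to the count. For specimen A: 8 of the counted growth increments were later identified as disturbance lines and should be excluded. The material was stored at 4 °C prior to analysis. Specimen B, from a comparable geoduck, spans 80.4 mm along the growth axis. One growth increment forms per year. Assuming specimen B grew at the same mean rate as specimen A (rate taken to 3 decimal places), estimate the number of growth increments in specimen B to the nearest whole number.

1101 growth increments

Specimen A: correcting the raw count gives 244 − 8 + 4 = 240 true growth increments.
A: Extension rate ≈ 17.5 / 240 = 0.073 mm per year.
B spans 80.4 / 0.073 = 1101.37 years ≈ 1101 growth increments.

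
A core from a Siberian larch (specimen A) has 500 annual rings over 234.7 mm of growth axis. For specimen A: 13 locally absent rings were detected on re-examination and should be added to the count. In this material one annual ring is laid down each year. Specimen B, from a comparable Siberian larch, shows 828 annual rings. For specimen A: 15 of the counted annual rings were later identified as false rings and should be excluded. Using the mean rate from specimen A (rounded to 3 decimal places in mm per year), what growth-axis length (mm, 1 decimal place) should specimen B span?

Specimen A: adjusted count: 500 − 15 + 13 = 498 annual rings.
A: Mean rate = 234.7 mm / 498 years ≈ 0.471 mm/yr.
Length of B = 0.471 × 828 = 390.0 mm.

390.0 mm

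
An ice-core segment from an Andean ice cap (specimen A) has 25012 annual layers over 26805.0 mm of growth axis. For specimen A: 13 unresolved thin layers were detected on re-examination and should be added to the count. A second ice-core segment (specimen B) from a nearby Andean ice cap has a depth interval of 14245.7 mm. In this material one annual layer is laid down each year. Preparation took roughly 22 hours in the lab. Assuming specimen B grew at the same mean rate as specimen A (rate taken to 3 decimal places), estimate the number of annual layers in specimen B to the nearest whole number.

13301 annual layers

Specimen A: adjusted count: 25012 + 13 = 25025 annual layers.
A: 26805.0 mm over 25025 years gives 26805.0 / 25025 ≈ 1.071 mm/year.
Specimen B: 14245.7 mm / 1.071 mm per year = 13301.31 years ≈ 13301 annual layers.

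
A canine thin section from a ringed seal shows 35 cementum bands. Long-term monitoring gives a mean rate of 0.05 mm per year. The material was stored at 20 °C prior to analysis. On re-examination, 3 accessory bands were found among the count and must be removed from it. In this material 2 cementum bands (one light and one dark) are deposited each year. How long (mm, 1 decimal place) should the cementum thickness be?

0.8 mm

True cementum band count = 35 − 3 = 32.
32 cementum bands at 2 per year is 32 / 2 = 16 years.
16 years at 0.05 mm/year gives 0.05 × 16 = 0.8 mm.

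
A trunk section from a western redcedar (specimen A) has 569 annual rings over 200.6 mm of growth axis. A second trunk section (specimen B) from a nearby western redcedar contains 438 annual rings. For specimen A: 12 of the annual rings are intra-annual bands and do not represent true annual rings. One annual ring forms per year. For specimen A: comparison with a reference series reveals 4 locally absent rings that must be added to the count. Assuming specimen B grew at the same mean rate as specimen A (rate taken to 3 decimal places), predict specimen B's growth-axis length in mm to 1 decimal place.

Specimen A: adjusted count: 569 − 12 + 4 = 561 annual rings.
A: Mean rate = 200.6 mm / 561 years ≈ 0.358 mm/year.
B's length ≈ 0.358 × 438 = 156.8 mm.

156.8 mm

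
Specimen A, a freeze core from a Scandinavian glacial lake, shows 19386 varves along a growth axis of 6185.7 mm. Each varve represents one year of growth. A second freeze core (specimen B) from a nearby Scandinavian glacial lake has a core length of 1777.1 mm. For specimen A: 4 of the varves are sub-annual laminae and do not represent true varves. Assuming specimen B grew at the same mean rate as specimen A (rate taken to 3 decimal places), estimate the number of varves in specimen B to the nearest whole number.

Specimen A: true varve count = 19386 − 4 = 19382.
A: Extension rate ≈ 6185.7 / 19382 = 0.319 mm/year.
For B, 1777.1 / 0.319 = 5570.85 years ≈ 5571 varves.

5571 varves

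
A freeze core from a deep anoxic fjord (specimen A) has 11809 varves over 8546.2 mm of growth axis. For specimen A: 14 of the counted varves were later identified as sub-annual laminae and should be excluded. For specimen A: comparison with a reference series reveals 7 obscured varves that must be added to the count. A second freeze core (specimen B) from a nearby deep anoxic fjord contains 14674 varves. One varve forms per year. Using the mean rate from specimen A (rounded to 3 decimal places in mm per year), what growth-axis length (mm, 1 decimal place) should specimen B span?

Specimen A: true varve count = 11809 − 14 + 7 = 11802.
A: Mean rate = 8546.2 mm / 11802 years ≈ 0.724 mm per year.
For B, 0.724 mm/year × 14674 years = 10624.0 mm.

10624.0 mm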